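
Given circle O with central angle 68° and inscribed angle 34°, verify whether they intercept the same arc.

By the inscribed angle theorem, if both angles subtend the same arc, the inscribed angle must be half the central angle.
Half of 68° = 34°, which equals the given inscribed angle of 34°.
Therefore, yes, they correspond to the same arc.

Yes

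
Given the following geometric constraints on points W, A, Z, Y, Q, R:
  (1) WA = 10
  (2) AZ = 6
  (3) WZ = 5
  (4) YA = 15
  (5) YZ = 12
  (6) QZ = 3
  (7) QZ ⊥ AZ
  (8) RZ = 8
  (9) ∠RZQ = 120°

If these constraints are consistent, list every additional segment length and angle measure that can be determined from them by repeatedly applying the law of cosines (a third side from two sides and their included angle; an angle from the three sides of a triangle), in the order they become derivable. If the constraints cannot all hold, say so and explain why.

The constraints are consistent. Derivable facts, in order:
After 1 step:
- AQ = 3·√5
- QR = √97
- ∠AWZ = 27.13°
- ∠AYZ = 22.33°
- ∠AZW = 130.54°
- ∠AZY = 108.21°
- ∠WAZ = 22.33°
- ∠YAZ = 49.46°
After 2 steps:
- ∠AQZ = 63.43°
- ∠QAZ = 26.57°
- ∠QRZ = 15.3°
- ∠RQZ = 44.7°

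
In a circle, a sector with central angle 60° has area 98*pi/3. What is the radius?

r² = 360 × 98*pi/3 / (π × 60) = 196, so r = 14.

14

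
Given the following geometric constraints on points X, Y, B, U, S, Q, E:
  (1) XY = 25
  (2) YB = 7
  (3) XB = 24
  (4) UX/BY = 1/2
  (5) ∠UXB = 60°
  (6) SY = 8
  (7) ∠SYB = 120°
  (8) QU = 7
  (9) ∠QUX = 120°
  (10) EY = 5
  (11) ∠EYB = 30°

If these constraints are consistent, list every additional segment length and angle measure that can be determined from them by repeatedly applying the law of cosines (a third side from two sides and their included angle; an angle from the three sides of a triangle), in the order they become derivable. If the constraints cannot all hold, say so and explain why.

The constraints are consistent. Derivable facts, in order:
After 1 step:
- BE ≈ 3.66
- BS = 13
- BU ≈ 22.46
- XQ = 7/2·√7
- ∠BXY = 16.26°
- ∠BYX = 73.74°
- ∠XBY = 90°
After 2 steps:
- ∠BEY = 106.88°
- ∠BSY = 27.8°
- ∠BUX = 112.24°
- ∠EBY = 43.12°
- ∠QXU = 40.89°
- ∠SBY = 32.2°
- ∠UBX = 7.76°
- ∠UQX = 19.11°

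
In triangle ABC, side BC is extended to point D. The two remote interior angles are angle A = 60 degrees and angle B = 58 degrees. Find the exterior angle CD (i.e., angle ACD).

The interior angle at C is 180 - 60 - 58 = 62 degrees.
The exterior angle and interior angle at C are supplementary:
Exterior angle = 180 - 62 = 118 degrees.

118 degrees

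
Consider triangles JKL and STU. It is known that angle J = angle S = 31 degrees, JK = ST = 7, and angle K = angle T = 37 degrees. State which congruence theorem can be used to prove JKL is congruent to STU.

The given information matches ASA: Two pairs of corresponding angles and the included side are equal (Angle-Side-Angle).

ASA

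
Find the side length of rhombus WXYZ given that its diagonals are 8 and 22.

The diagonals of a rhombus bisect each other at right angles.
Half-diagonals: 8/2 = 4 and 22/2 = 11
side = sqrt(4^2 + 11^2)
side = sqrt(16 + 121)
side = sqrt(137)

sqrt(137)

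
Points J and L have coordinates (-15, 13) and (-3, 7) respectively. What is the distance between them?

d = sqrt((-3 - -15)^2 + (7 - 13)^2)
d = sqrt(12^2 + -6^2)
d = sqrt(144 + 36)
d = sqrt(180) = 6*sqrt(5)

6*sqrt(5)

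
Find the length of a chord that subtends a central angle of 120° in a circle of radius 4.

Drop a perpendicular from the center to the chord, bisecting both the chord and the central angle.
Each half-chord = r sin(θ/2) = 4 sin(60°).
The full chord = 2 × 4 × sin(60°) = 4*sqrt(3).

4*sqrt(3)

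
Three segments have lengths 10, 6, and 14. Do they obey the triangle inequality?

Check all three triangle inequalities:
10 + 6 = 16 > 14 ✓
10 + 14 = 24 > 6 ✓
6 + 14 = 20 > 10 ✓
All conditions hold, so these sides form a valid triangle.

Yes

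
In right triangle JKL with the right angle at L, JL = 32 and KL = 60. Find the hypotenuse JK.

JK = sqrt(32^2 + 60^2) = sqrt(4624) = 68

68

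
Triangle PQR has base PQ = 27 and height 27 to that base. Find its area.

Area = (1/2)(27)(27) = 729/2

729/2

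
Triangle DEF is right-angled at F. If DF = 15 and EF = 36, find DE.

DE = sqrt(15^2 + 36^2) = sqrt(1521) = 39

39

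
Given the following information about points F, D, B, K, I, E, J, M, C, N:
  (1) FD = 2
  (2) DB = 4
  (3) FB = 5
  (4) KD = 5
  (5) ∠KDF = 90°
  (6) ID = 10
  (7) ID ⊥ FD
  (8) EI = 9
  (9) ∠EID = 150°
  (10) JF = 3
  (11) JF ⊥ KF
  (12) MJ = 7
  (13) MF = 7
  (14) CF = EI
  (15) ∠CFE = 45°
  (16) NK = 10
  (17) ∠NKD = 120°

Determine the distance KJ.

Step 1: By the law of cosines on triangle FDK: FK² = 2² + 5² − 2·2·5·cos(90°) = 29, so FK = √29.
Step 2: By the law of cosines on triangle KFJ: KJ² = √29² + 3² − 2·√29·3·cos(90°) = 38, so KJ = √38.

Therefore, the length of KJ = √38.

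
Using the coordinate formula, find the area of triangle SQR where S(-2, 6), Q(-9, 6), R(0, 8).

The Shoelace formula computes the area from vertex coordinates by summing cross products.
For vertices (-2,6), (-9,6), (0,8):
Signed sum = -2*6 - -9*6 + -9*8 - 0*6 + 0*6 - -2*8
= 42 + -72 + 16 = -14
Area = (1/2)|-14| = 7.

7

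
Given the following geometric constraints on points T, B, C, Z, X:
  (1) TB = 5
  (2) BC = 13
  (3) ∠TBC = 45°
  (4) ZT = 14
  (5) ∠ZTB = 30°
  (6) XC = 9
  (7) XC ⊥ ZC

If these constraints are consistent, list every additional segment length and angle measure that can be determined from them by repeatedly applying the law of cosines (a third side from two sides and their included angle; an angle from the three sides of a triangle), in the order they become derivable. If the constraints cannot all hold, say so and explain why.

The constraints are consistent. Derivable facts, in order:
After 1 step:
- BZ ≈ 9.99
- TC ≈ 10.1
After 2 steps:
- ∠BCT = 20.48°
- ∠BTC = 114.52°
- ∠BZT = 14.5°
- ∠TBZ = 135.5°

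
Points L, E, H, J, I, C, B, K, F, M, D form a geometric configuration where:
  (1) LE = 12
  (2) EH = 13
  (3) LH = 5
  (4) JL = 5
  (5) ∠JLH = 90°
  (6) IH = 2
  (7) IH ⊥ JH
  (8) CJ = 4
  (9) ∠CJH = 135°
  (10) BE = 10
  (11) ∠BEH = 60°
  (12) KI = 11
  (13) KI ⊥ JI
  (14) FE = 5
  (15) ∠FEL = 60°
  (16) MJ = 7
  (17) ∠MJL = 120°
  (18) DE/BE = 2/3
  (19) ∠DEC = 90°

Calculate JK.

Step 1: By the law of cosines on triangle JLH: JH² = 5² + 5² − 2·5·5·cos(90°) = 50, so JH = 5·√2.
Step 2: By the law of cosines on triangle JHI: JI² = (5·√2)² + 2² − 2·5·√2·2·cos(90°) = 54, so JI = 3·√6.
Step 3: By the law of cosines on triangle JIK: JK² = (3·√6)² + 11² − 2·3·√6·11·cos(90°) = 175, so JK = 5·√7.

Therefore, the length of JK = 5·√7.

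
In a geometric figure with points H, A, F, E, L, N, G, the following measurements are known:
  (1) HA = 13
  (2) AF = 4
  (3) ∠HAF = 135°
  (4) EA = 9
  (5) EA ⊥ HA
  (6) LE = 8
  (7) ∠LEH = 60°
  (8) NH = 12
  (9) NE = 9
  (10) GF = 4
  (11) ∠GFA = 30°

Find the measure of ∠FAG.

Step 1: By the law of cosines on triangle AFG: AG² = 4² + 4² − 2·4·4·cos(30°) = 4.29, so AG ≈ 2.07.
Step 2: By the inverse law of cosines on triangle FAG: cos(∠FAG) = (4² + 2.07² − 4²) / (2·4·2.07) = 4.29/16.56 = 0.2588, so ∠FAG = 75°.

Therefore, the measure of angle ∠FAG = 75°.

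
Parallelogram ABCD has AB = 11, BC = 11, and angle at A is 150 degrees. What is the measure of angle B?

In a parallelogram, consecutive angles are supplementary (sum to 180°).
angle B = 180 - angle A
angle B = 180 - 150
angle B = 30 degrees

30 degrees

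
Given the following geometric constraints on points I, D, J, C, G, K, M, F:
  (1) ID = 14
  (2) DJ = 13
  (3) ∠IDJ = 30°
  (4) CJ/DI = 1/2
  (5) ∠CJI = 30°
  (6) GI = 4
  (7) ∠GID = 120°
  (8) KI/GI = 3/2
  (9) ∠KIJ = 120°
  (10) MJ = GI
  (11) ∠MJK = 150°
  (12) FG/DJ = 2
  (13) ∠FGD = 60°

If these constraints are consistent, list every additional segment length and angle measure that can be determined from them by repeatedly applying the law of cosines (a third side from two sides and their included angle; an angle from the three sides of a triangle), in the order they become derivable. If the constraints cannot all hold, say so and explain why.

The constraints are consistent. Derivable facts, in order:
After 1 step:
- DG = 2·√67
- IJ ≈ 7.05
After 2 steps:
- DF ≈ 22.77
- IC ≈ 3.64
- JK ≈ 11.32
- ∠DGI = 47.78°
- ∠DIJ = 67.13°
- ∠DJI = 82.87°
- ∠GDI = 12.22°
After 3 steps:
- KM ≈ 14.92
- ∠CIJ = 74.17°
- ∠DFG = 38.51°
- ∠FDG = 81.49°
- ∠ICJ = 75.83°
- ∠IJK = 27.33°
- ∠IKJ = 32.67°
After 4 steps:
- ∠JKM = 7.71°
- ∠JMK = 22.29°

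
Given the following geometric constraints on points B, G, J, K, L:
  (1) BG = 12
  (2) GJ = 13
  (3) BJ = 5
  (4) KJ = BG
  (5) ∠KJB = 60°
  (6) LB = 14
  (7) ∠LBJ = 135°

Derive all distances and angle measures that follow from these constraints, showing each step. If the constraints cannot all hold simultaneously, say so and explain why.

The constraints are consistent.

From the given relations:
  KJ = BG = 12

Step 1: From BJ = 5, JK = 12, and ∠BJK = 60°, by the law of cosines:
  BK² = BJ² + JK² - 2·BJ·JK·cos(60°) = 25 + 144 - 60 = 109
  BK = √109

Step 2: From JB = 5, BL = 14, and ∠JBL = 135°, by the law of cosines:
  JL² = JB² + BL² - 2·JB·BL·cos(135°) = 25 + 196 + 98.99 = 320
  JL ≈ 17.89

Step 3: From BG = 12, BJ = 5, GJ = 13, by the inverse law of cosines:
  cos(∠GBJ) = (BG² + BJ² - GJ²) / (2·BG·BJ)
  ∠GBJ = 90°

Step 4: From GB = 12, GJ = 13, BJ = 5, by the inverse law of cosines:
  cos(∠BGJ) = (GB² + GJ² - BJ²) / (2·GB·GJ)
  ∠BGJ = 22.62°

Step 5: From JB = 5, JG = 13, BG = 12, by the inverse law of cosines:
  cos(∠BJG) = (JB² + JG² - BG²) / (2·JB·JG)
  ∠BJG = 67.38°

Step 6: From BJ = 5, BK = √109, JK = 12, by the inverse law of cosines:
  cos(∠JBK) = (BJ² + BK² - JK²) / (2·BJ·BK)
  ∠JBK = 95.5°

Step 7: From JB = 5, JL = 17.89, BL = 14, by the inverse law of cosines:
  cos(∠BJL) = (JB² + JL² - BL²) / (2·JB·JL)
  ∠BJL = 33.6°

Step 8: From KB = √109, KJ = 12, BJ = 5, by the inverse law of cosines:
  cos(∠BKJ) = (KB² + KJ² - BJ²) / (2·KB·KJ)
  ∠BKJ = 24.5°

Step 9: From LB = 14, LJ = 17.89, BJ = 5, by the inverse law of cosines:
  cos(∠BLJ) = (LB² + LJ² - BJ²) / (2·LB·LJ)
  ∠BLJ = 11.4°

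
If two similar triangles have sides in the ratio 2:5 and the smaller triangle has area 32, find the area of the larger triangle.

The ratio of areas of similar triangles = (side ratio)^2.
Side ratio = 2:5, so area ratio = 4:25.
Area of the larger triangle / Area of the smaller triangle = 25/4
Area of the larger triangle = 32 * 25/4 = 200

200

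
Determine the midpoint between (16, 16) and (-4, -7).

The midpoint is the point halfway along the segment.
Move half the horizontal distance: 16 + (-4 - 16)/2 = 16 + -20/2 = 6
Move half the vertical distance: 16 + (-7 - 16)/2 = 16 + -23/2 = 9/2
Midpoint = (6, 9/2)

(6, 9/2)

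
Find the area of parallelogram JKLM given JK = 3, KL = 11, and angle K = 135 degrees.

The area of a parallelogram equals the product of two adjacent sides times the sine of the included angle.
This is because the height equals 11 * sin(135°) = 11*sqrt(2)/2.
Area = 3 * 11*sqrt(2)/2 = 33*sqrt(2)/2

33*sqrt(2)/2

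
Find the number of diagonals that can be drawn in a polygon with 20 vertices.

Each of the 20 vertices connects to 17 non-adjacent vertices via diagonals.
Total connections = 20 × 17 = 340, but each diagonal is counted twice.
Number of diagonals = 340 / 2 = 170.

170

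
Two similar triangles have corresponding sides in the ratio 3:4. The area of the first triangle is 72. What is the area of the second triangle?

For similar figures, the area ratio equals the square of the side ratio.
Side ratio (the first triangle to the second triangle) = 3:4, so area ratio = 3^2:4^2 = 9:16.
If the area of the first triangle is 72, then the area of the second triangle = 72 * (16/9) = 128.

128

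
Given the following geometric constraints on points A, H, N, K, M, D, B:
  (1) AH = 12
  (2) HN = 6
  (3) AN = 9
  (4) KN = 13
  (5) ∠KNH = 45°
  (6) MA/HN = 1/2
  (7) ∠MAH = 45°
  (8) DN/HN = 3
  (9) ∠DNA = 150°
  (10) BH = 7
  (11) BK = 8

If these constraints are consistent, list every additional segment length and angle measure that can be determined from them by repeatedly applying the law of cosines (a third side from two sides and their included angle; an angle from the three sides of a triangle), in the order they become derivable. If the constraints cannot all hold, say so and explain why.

The constraints are consistent. Derivable facts, in order:
After 1 step:
- AD ≈ 26.18
- HK ≈ 9.73
- HM ≈ 10.1
- ∠AHN = 46.57°
- ∠ANH = 104.48°
- ∠HAN = 28.96°
After 2 steps:
- ∠ADN = 9.9°
- ∠AHM = 12.12°
- ∠AMH = 122.88°
- ∠BHK = 54.2°
- ∠BKH = 45.21°
- ∠DAN = 20.1°
- ∠HBK = 80.59°
- ∠HKN = 25.85°
- ∠KHN = 109.15°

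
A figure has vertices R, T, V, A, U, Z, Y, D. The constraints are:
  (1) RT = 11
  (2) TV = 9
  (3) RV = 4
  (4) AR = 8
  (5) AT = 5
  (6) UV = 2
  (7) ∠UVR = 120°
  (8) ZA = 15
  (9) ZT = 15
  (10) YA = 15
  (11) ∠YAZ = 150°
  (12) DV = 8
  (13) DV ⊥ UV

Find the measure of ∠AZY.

Step 1: By the law of cosines on triangle ZAY: ZY² = 15² + 15² − 2·15·15·cos(150°) = 839.71, so ZY ≈ 28.98.
Step 2: By the inverse law of cosines on triangle AZY: cos(∠AZY) = (15² + 28.98² − 15²) / (2·15·28.98) = 839.71/869.33 = 0.9659, so ∠AZY = 15°.

Therefore, the measure of angle ∠AZY = 15°.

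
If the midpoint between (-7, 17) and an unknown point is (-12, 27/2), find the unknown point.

Using the midpoint formula: M = ((x1 + x2)/2, (y1 + y2)/2)
We know M = (-12, 27/2) and A = (-7, 17)
For x: -12 = (-7 + x2)/2, so x2 = 2*-12 - -7 = -17
For y: 27/2 = (17 + y2)/2, so y2 = 2*27/2 - 17 = 10
C = (-17, 10)

(-17, 10)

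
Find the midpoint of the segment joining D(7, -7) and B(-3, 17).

The midpoint is the average of the coordinates:
x: (7 + -3)/2 = 2
y: (-7 + 17)/2 = 5
Midpoint = (2, 5)

(2, 5)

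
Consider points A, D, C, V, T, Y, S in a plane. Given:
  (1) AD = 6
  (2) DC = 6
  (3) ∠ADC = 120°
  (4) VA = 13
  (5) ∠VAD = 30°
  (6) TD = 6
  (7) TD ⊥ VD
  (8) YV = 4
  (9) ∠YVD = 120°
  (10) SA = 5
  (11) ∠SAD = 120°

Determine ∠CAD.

Step 1: By the law of cosines on triangle ADC: AC² = 6² + 6² − 2·6·6·cos(120°) = 108, so AC = 6·√3.
Step 2: By the inverse law of cosines on triangle CAD: cos(∠CAD) = ((6·√3)² + 6² − 6²) / (2·6·√3·6) = 108/124.71 = 0.866, so ∠CAD = 30°.

Therefore, the measure of angle ∠CAD = 30°.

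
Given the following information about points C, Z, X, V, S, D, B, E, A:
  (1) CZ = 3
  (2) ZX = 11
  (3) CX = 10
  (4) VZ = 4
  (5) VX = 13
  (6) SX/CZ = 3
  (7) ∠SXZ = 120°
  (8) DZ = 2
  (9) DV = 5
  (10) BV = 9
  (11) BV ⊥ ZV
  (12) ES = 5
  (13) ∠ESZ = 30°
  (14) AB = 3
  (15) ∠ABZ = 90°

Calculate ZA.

Step 1: By the law of cosines on triangle ZVB: ZB² = 4² + 9² − 2·4·9·cos(90°) = 97, so ZB = √97.
Step 2: By the law of cosines on triangle ZBA: ZA² = √97² + 3² − 2·√97·3·cos(90°) = 106, so ZA = √106.

Therefore, the length of ZA = √106.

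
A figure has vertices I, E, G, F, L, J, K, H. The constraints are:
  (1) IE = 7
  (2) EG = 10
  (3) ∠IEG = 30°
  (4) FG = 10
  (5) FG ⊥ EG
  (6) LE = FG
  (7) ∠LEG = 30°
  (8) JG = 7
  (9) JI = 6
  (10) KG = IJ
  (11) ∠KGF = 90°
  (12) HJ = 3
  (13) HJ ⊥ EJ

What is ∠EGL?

From the given relations: LE = FG = 10.
Step 1: By the law of cosines on triangle GEL: GL² = 10² + 10² − 2·10·10·cos(30°) = 26.79, so GL ≈ 5.18.
Step 2: By the inverse law of cosines on triangle EGL: cos(∠EGL) = (10² + 5.18² − 10²) / (2·10·5.18) = 26.79/103.53 = 0.2588, so ∠EGL = 75°.

Therefore, the measure of angle ∠EGL = 75°.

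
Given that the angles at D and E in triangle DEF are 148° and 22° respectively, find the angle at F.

Let angle F = x. Then 148 + 22 + x = 180.
x = 180 - 170 = 10 degrees.

10 degrees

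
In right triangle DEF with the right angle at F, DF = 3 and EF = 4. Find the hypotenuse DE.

DE = sqrt(3^2 + 4^2) = sqrt(25) = 5

5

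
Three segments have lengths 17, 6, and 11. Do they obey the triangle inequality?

Check the triangle inequality: 6 + 11 = 17 ≤ 17.
Since the sum of two sides does not exceed the third, no triangle can be formed.

No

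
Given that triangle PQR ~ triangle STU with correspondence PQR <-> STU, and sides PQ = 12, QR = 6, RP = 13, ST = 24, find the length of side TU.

Similar triangles have proportional sides. Setting up the proportion:
ST / PQ = TU / QR
24 / 12 = TU / 6
TU = 6 * 24 / 12 = 12.

12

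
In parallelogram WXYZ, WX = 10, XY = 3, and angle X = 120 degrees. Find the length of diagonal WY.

Law of cosines: d^2 = 10^2 + 3^2 - 2(10)(3)cos(120°) = 139, so d = sqrt(139).

sqrt(139)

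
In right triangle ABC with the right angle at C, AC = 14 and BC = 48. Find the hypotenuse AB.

By the Pythagorean theorem: AB^2 = AC^2 + BC^2
AB^2 = 14^2 + 48^2 = 196 + 2304 = 2500
AB = sqrt(2500) = 50

50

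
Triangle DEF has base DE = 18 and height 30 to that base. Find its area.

Area = (1/2)(18)(30) = 270

270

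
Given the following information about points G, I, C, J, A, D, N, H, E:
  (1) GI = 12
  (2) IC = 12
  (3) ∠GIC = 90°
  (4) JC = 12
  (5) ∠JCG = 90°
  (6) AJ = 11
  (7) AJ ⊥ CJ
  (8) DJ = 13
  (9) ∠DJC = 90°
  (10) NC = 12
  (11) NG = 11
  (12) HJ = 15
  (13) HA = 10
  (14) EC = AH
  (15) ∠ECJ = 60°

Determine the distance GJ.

Step 1: By the law of cosines on triangle CIG: CG² = 12² + 12² − 2·12·12·cos(90°) = 288, so CG = 12·√2.
Step 2: By the law of cosines on triangle GCJ: GJ² = (12·√2)² + 12² − 2·12·√2·12·cos(90°) = 432, so GJ = 12·√3.

Therefore, the length of GJ = 12·√3.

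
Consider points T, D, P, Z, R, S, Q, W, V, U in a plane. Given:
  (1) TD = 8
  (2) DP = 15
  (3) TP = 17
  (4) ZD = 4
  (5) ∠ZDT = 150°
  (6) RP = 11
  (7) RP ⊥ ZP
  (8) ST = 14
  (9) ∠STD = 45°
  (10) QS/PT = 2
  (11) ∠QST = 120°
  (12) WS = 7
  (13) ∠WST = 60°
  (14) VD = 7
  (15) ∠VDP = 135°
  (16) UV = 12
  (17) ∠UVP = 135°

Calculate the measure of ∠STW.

Step 1: By the law of cosines on triangle TSW: TW² = 14² + 7² − 2·14·7·cos(60°) = 147, so TW = 7·√3.
Step 2: By the inverse law of cosines on triangle STW: cos(∠STW) = (14² + (7·√3)² − 7²) / (2·14·7·√3) = 294/339.48 = 0.866, so ∠STW = 30°.

Therefore, the measure of angle ∠STW = 30°.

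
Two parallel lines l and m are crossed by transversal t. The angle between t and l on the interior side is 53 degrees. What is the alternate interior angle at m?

Alternate interior angles formed by parallel lines and a transversal are equal.
The given angle is 53 degrees.
The alternate interior angle = 53 degrees.

53 degrees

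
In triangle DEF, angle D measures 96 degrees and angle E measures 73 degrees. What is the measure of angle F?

angle F = 180 - 96 - 73 = 11 degrees.

11 degrees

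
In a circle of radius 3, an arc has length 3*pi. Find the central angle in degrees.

θ = 360 × 3*pi / (2π × 3) = 180° (rearranging arc length formula).

180°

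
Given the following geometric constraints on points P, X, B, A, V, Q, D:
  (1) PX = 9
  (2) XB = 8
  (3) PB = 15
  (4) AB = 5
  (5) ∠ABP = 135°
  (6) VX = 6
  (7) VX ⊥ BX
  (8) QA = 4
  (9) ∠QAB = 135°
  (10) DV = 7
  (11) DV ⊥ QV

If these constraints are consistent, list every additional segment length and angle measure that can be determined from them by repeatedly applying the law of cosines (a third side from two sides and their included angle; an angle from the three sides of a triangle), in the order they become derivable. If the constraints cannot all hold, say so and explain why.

The constraints are consistent. Derivable facts, in order:
After 1 step:
- BQ ≈ 8.32
- BV = 10
- PA ≈ 18.87
- ∠BPX = 26.32°
- ∠BXP = 123.75°
- ∠PBX = 29.93°
After 2 steps:
- ∠ABQ = 19.86°
- ∠APB = 10.8°
- ∠AQB = 25.14°
- ∠BAP = 34.2°
- ∠BVX = 53.13°
- ∠VBX = 36.87°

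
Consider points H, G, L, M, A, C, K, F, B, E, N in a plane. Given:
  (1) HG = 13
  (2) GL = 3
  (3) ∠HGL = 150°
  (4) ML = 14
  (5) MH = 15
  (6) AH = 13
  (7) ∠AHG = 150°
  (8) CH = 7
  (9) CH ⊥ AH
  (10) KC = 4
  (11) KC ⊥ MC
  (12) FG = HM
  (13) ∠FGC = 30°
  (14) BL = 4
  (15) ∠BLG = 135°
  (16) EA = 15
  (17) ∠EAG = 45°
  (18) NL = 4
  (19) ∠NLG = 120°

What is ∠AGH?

Step 1: By the law of cosines on triangle GHA: GA² = 13² + 13² − 2·13·13·cos(150°) = 630.72, so GA ≈ 25.11.
Step 2: By the inverse law of cosines on triangle AGH: cos(∠AGH) = (25.11² + 13² − 13²) / (2·25.11·13) = 630.72/652.97 = 0.9659, so ∠AGH = 15°.

Therefore, the measure of angle ∠AGH = 15°.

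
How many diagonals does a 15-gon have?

Each of the 15 vertices connects to 12 non-adjacent vertices via diagonals.
Total connections = 15 × 12 = 180, but each diagonal is counted twice.
Number of diagonals = 180 / 2 = 90.

90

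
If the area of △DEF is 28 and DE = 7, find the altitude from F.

height = 2 * 28 / 7 = 8

8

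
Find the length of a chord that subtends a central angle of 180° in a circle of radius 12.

Chord length = 2r sin(θ/2)
= 2 × 12 × sin(180°/2)
= 2 × 12 × sin(90°)
= 24

24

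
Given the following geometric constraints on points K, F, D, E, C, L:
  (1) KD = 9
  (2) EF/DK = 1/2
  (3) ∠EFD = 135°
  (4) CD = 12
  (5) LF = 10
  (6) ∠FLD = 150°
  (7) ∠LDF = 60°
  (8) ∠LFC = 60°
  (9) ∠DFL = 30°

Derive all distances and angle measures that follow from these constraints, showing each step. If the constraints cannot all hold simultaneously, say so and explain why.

These constraints are not satisfiable: (6), (7) and (9) are the three interior angles of triangle FLD, which must sum to 180°, but 150° + 60° + 30° = 240°. No planar figure meets all of them, so nothing further can be derived.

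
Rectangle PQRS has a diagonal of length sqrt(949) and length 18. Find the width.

The diagonal of a rectangle forms a right triangle with the two sides.
Rearranging the Pythagorean theorem: missing side = sqrt(d^2 - known^2).
= sqrt(949 - 324) = sqrt(625) = 25.

25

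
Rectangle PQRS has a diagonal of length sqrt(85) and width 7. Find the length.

Using the Pythagorean theorem: d^2 = a^2 + b^2
b^2 = d^2 - a^2
b^2 = 85 - 49
b^2 = 36
b = sqrt(36) = 6

6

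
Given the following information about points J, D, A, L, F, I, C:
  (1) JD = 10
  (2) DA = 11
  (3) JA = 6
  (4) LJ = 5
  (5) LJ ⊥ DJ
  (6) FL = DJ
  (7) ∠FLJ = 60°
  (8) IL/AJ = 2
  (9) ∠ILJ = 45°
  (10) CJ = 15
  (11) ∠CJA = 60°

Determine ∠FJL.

From the given relations: FL = DJ = 10.
Step 1: By the law of cosines on triangle JLF: JF² = 5² + 10² − 2·5·10·cos(60°) = 75, so JF = 5·√3.
Step 2: By the inverse law of cosines on triangle FJL: cos(∠FJL) = ((5·√3)² + 5² − 10²) / (2·5·√3·5) = 0/86.6 = 0, so ∠FJL = 90°.

Therefore, the measure of angle ∠FJL = 90°.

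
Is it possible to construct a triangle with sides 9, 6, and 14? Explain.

Check all three triangle inequalities:
9 + 6 = 15 > 14 ✓
9 + 14 = 23 > 6 ✓
6 + 14 = 20 > 9 ✓
All conditions hold, so these sides form a valid triangle.

Yes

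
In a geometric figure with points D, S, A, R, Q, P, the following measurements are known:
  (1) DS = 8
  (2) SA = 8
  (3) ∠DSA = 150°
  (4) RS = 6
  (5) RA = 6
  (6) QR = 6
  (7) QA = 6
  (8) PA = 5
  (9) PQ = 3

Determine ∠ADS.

Step 1: By the law of cosines on triangle DSA: DA² = 8² + 8² − 2·8·8·cos(150°) = 238.85, so DA ≈ 15.45.
Step 2: By the inverse law of cosines on triangle ADS: cos(∠ADS) = (15.45² + 8² − 8²) / (2·15.45·8) = 238.85/247.28 = 0.9659, so ∠ADS = 15°.

Therefore, the measure of angle ∠ADS = 15°.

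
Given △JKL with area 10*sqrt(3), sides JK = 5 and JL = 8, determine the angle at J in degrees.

From the SAS area formula Area = (1/2)ab sin(C), rearranging gives sin(C) = 2*Area/(ab).
sin(C) = 2 * 10*sqrt(3) / (40) = sqrt(3)/2.
Therefore C = arcsin(sqrt(3)/2) = 60°.
Since sin(180° - C) = sin(C), the obtuse angle 120° gives the same area, so C = 60° or C = 120°.

60° or 120°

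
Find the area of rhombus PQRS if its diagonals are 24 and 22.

The diagonals of a rhombus divide it into four right triangles.
Each triangle has legs 24/ 2 = 12 and 22/2 = 11, so each has area (1/2)*12*11 = 66.
Four such triangles give total area = (d1 * d2) / 2 = 264.

264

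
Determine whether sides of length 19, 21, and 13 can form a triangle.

Sort the sides: 13, 19, 21.
It suffices to check that the sum of the two smallest exceeds the largest:
13 + 19 = 32 > 21. ✓
Yes, a valid triangle can be formed.

Yes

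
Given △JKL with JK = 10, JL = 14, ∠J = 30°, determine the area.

Area = (1/2) * JK * JL * sin(J)
Area = (1/2) * 10 * 14 * sin(30°)
Area = (1/2) * 10 * 14 * 1/2
Area = 35

35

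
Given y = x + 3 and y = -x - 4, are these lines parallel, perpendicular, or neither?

Slope of line 1: m1 = 1
Slope of line 2: m2 = -1
m1 * m2 = -1, so perpendicular.

Perpendicular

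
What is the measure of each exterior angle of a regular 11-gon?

Each exterior angle of a regular n-gon is 360 / n.
For n = 11: 360 / 11 = 360/11 degrees.

360/11 degrees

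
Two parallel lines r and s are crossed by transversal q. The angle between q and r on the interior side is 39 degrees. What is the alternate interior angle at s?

Alternate interior angles lie on opposite sides of the transversal, between the parallel lines.
By the alternate interior angle theorem, they are equal: 39 degrees.

39 degrees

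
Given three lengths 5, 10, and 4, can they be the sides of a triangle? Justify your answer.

No.
The triangle inequality is violated: 5 + 4 = 9 ≤ 10.
These lengths cannot form a triangle.

No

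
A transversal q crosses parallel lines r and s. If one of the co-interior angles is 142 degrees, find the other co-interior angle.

Co-interior (same-side interior) angles are between the parallel lines on the same side of the transversal.
Unlike corresponding or alternate interior angles, they are supplementary rather than equal.
So the angle = 180 - 142 = 38 degrees.

38 degrees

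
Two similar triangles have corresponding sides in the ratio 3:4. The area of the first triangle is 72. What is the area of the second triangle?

The ratio of areas of similar triangles = (side ratio)^2.
Side ratio = 3:4, so area ratio = 9:16.
Area of the second triangle / Area of the first triangle = 16/9
Area of the second triangle = 72 * 16/9 = 128

128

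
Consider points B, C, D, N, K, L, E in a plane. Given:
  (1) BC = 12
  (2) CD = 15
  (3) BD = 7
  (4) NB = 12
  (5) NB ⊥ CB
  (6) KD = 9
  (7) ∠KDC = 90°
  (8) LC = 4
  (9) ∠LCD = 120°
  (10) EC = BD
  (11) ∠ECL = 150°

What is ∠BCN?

Step 1: By the law of cosines on triangle CBN: CN² = 12² + 12² − 2·12·12·cos(90°) = 288, so CN = 12·√2.
Step 2: By the inverse law of cosines on triangle BCN: cos(∠BCN) = (12² + (12·√2)² − 12²) / (2·12·12·√2) = 288/407.29 = 0.7071, so ∠BCN = 45°.

Therefore, the measure of angle ∠BCN = 45°.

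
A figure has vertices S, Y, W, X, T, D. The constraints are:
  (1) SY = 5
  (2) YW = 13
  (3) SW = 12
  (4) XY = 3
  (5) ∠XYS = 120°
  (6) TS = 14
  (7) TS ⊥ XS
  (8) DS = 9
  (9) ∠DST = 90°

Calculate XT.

Step 1: By the law of cosines on triangle XYS: XS² = 3² + 5² − 2·3·5·cos(120°) = 49, so XS = 7.
Step 2: By the law of cosines on triangle XST: XT² = 7² + 14² − 2·7·14·cos(90°) = 245, so XT = 7·√5.

Therefore, the length of XT = 7·√5.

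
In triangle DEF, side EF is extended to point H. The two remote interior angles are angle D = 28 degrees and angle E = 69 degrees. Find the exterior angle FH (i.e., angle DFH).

Exterior angle = 28 + 69 = 97 degrees (exterior angle theorem).

97 degrees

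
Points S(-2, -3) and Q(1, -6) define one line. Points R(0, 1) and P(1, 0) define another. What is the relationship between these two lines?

Slope of line 1: m1 = (-6 - -3)/(1 - -2) = -3/3 = -1
Slope of line 2: m2 = (0 - 1)/(1 - 0) = -1/1 = -1
Two lines are parallel if and only if they have equal slopes (or both are vertical).
Here m1 = m2 = -1, confirming the lines are parallel.

Parallel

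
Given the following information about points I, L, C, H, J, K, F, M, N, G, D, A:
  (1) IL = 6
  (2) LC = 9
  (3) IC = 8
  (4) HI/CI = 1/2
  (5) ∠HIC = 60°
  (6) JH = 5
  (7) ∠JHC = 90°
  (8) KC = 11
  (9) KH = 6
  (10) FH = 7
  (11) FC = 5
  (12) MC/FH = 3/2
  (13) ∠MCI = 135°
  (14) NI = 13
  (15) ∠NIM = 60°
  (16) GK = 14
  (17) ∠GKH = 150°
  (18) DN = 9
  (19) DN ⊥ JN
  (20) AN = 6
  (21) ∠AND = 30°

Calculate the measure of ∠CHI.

From the given relations: HI = 1/2·CI = 1/2·8 = 4.
Step 1: By the law of cosines on triangle HIC: HC² = 4² + 8² − 2·4·8·cos(60°) = 48, so HC = 4·√3.
Step 2: By the inverse law of cosines on triangle CHI: cos(∠CHI) = ((4·√3)² + 4² − 8²) / (2·4·√3·4) = 0/55.43 = 0, so ∠CHI = 90°.

Therefore, the measure of angle ∠CHI = 90°.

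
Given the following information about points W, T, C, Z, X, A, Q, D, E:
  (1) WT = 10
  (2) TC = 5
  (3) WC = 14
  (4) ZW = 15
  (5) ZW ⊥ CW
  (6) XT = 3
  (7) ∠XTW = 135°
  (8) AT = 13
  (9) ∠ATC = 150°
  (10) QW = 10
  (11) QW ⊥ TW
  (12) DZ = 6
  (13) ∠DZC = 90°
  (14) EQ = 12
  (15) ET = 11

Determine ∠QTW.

Step 1: By the law of cosines on triangle TWQ: TQ² = 10² + 10² − 2·10·10·cos(90°) = 200, so TQ = 10·√2.
Step 2: By the inverse law of cosines on triangle QTW: cos(∠QTW) = ((10·√2)² + 10² − 10²) / (2·10·√2·10) = 200/282.84 = 0.7071, so ∠QTW = 45°.

Therefore, the measure of angle ∠QTW = 45°.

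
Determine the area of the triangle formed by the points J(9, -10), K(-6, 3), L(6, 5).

Using the Shoelace formula for a triangle:
Area = (1/2)|x0(y1 - y2) + x1(y2 - y0) + x2(y0 - y1)|
Area = (1/2)|9(3 - 5) + -6(5 - -10) + 6(-10 - 3)|
Area = (1/2)|-18 + -90 + -78|
Area = (1/2)|-186|
Area = (1/2)(186)
Area = 93

93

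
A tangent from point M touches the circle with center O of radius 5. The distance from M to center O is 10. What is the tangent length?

The tangent, radius, and line from the external point to the center form a right triangle.
The right angle is where the tangent meets the radius.
By the Pythagorean theorem: tangent² + 5² = 10²
tangent² = 100 - 25 = 75
tangent = 5*sqrt(3)

5*sqrt(3)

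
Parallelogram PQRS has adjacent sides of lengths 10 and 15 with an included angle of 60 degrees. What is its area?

The area of a parallelogram equals the product of two adjacent sides times the sine of the included angle.
This is because the height equals 15 * sin(60°) = 15*sqrt(3)/2.
Area = 10 * 15*sqrt(3)/2 = 75*sqrt(3)

75*sqrt(3)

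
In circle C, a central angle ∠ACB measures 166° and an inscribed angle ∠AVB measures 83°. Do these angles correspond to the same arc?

By the inscribed angle theorem, if both angles subtend the same arc, the inscribed angle must be half the central angle.
Half of 166° = 83°, which equals the given inscribed angle of 83°.
Therefore, yes, they correspond to the same arc.

Yes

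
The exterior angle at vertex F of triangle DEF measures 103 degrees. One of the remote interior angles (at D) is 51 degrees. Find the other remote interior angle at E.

The exterior angle theorem states that an exterior angle equals the sum of the two non-adjacent interior angles.
So 103 = 51 + angle E, which gives angle E = 103 - 51 = 52 degrees.

52 degrees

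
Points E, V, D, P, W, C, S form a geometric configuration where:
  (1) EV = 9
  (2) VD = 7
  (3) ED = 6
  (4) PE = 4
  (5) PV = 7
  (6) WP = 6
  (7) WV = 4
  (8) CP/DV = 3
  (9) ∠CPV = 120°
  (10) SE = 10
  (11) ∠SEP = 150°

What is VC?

From the given relations: CP = 3·DV = 3·7 = 21.
Step 1: By the law of cosines on triangle VPC: VC² = 7² + 21² − 2·7·21·cos(120°) = 637, so VC = 7·√13.

Therefore, the length of VC = 7·√13.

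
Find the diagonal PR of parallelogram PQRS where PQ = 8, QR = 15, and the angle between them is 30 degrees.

Law of cosines: d^2 = 8^2 + 15^2 - 2(8)(15)cos(30°) = 289 - 120*sqrt(3), so d = sqrt(289 - 120*sqrt(3)).

sqrt(289 - 120*sqrt(3))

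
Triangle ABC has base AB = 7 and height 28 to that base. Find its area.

Area = (1/2)(7)(28) = 98

98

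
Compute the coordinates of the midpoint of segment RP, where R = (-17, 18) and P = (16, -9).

M = ((x₁ + x₂)/2, (y₁ + y₂)/2)
= ((-17 + 16)/2, (18 + -9)/2)
= (-1/2, 9/2) = (-1/2, 9/2)

(-1/2, 9/2)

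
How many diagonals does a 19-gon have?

Total line segments between 19 vertices = C(19,2) = 171.
Subtract the 19 sides: 171 - 19 = 152 diagonals.

152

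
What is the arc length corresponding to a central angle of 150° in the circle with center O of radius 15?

Arc length = 2π(15)(5/12) = 25*pi/2

25*pi/2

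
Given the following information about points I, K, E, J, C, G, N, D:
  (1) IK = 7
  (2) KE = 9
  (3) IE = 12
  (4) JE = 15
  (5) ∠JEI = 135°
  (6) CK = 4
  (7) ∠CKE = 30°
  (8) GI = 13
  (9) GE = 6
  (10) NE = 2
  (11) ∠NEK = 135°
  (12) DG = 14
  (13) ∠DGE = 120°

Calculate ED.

Step 1: By the law of cosines on triangle EGD: ED² = 6² + 14² − 2·6·14·cos(120°) = 316, so ED = 2·√79.

Therefore, the length of ED = 2·√79.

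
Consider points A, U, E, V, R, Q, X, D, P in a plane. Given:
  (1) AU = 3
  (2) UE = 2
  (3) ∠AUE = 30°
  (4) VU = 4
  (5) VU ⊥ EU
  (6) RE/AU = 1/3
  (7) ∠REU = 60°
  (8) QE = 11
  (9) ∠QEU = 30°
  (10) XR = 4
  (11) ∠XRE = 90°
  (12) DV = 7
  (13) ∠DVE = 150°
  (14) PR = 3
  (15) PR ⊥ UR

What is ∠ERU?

From the given relations: RE = 1/3·AU = 1/3·3 = 1.
Step 1: By the law of cosines on triangle REU: RU² = 1² + 2² − 2·1·2·cos(60°) = 3, so RU = √3.
Step 2: By the inverse law of cosines on triangle ERU: cos(∠ERU) = (1² + √3² − 2²) / (2·1·√3) = 0/3.46 = 0, so ∠ERU = 90°.

Therefore, the measure of angle ∠ERU = 90°.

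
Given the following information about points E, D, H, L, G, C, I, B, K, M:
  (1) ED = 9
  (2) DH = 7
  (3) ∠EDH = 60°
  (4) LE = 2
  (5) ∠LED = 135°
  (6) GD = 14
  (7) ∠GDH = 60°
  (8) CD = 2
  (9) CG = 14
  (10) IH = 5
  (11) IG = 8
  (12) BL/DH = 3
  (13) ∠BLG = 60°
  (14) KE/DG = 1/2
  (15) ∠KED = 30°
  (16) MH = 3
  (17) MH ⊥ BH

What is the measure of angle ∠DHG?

Step 1: By the law of cosines on triangle HDG: HG² = 7² + 14² − 2·7·14·cos(60°) = 147, so HG = 7·√3.
Step 2: By the inverse law of cosines on triangle DHG: cos(∠DHG) = (7² + (7·√3)² − 14²) / (2·7·7·√3) = 0/169.74 = 0, so ∠DHG = 90°.

Therefore, the measure of angle ∠DHG = 90°.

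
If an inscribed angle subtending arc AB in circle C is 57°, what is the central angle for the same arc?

Central angle = 2 × 57° = 114° (inscribed angle theorem).

114°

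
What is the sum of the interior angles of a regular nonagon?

The sum of interior angles of an n-sided polygon is (n - 2) * 180.
For n = 9: (9 - 2) * 180 = 7 * 180 = 1260 degrees.

1260 degrees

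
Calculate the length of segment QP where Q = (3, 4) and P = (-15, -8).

d = sqrt((-18)^2 + (-12)^2) = sqrt(468) = 6*sqrt(13)

6*sqrt(13)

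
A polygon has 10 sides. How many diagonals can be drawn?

Total line segments between 10 vertices = C(10,2) = 45.
Subtract the 10 sides: 45 - 10 = 35 diagonals.

35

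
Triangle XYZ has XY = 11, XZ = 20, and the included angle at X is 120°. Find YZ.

By the law of cosines: YZ^2 = XY^2 + XZ^2 - 2*XY*XZ*cos(X)
YZ^2 = 11^2 + 20^2 - 2*11*20*cos(120°)
YZ^2 = 121 + 400 - 440*(-1/2)
YZ^2 = 741
YZ = sqrt(741)

sqrt(741)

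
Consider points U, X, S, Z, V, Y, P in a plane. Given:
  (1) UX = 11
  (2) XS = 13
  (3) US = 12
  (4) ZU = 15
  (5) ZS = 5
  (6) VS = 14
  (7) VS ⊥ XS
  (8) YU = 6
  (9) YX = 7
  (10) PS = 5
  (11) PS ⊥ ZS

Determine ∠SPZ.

Step 1: By the law of cosines on triangle PSZ: PZ² = 5² + 5² − 2·5·5·cos(90°) = 50, so PZ = 5·√2.
Step 2: By the inverse law of cosines on triangle SPZ: cos(∠SPZ) = (5² + (5·√2)² − 5²) / (2·5·5·√2) = 50/70.71 = 0.7071, so ∠SPZ = 45°.

Therefore, the measure of angle ∠SPZ = 45°.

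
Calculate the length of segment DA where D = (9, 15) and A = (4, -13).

d = sqrt((-5)^2 + (-28)^2) = sqrt(809)

sqrt(809)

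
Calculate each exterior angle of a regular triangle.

Each exterior angle of a regular n-gon is 360 / n.
For n = 3: 360 / 3 = 120 degrees.

120 degrees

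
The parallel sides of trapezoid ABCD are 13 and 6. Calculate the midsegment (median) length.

The midsegment of a trapezoid = (base1 + base2) / 2
midsegment = (13 + 6) / 2
midsegment = 19 / 2
midsegment = 19/2

19/2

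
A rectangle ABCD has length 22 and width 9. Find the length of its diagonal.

Using the Pythagorean theorem:
d² = 22² + 9² = 484 + 81 = 565
d = sqrt(565)

sqrt(565)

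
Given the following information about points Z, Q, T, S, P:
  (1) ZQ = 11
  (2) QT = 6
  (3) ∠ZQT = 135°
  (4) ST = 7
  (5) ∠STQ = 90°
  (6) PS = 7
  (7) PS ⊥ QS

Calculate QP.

Step 1: By the law of cosines on triangle STQ: SQ² = 7² + 6² − 2·7·6·cos(90°) = 85, so SQ = √85.
Step 2: By the law of cosines on triangle QSP: QP² = √85² + 7² − 2·√85·7·cos(90°) = 134, so QP = √134.

Therefore, the length of QP = √134.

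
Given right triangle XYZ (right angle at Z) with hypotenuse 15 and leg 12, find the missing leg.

By the Pythagorean theorem: YZ^2 = XY^2 - XZ^2
YZ^2 = 15^2 - 12^2 = 225 - 144 = 81
YZ = sqrt(81) = 9

9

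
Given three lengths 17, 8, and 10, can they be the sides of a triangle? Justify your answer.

Sort the sides: 8, 10, 17.
It suffices to check that the sum of the two smallest exceeds the largest:
8 + 10 = 18 > 17. ✓
Yes, a valid triangle can be formed.

Yes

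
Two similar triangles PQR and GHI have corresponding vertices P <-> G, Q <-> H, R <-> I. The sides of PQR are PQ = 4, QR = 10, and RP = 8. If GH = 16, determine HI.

k = 16/4 = 4. HI = 4 * 10 = 40.

40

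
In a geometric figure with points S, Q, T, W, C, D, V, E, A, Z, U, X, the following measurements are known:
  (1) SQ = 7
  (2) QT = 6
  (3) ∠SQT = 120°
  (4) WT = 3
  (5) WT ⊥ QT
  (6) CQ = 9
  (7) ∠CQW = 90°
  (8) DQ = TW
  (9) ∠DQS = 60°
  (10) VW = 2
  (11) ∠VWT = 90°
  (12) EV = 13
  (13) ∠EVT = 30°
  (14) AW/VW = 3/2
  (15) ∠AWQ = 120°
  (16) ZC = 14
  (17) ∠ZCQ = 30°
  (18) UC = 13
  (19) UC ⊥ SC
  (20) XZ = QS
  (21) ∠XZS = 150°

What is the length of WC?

Step 1: By the law of cosines on triangle QTW: QW² = 6² + 3² − 2·6·3·cos(90°) = 45, so QW = 3·√5.
Step 2: By the law of cosines on triangle WQC: WC² = (3·√5)² + 9² − 2·3·√5·9·cos(90°) = 126, so WC = 3·√14.

Therefore, the length of WC = 3·√14.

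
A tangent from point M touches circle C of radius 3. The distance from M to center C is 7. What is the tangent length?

The tangent, radius, and line from the external point to the center form a right triangle.
The right angle is where the tangent meets the radius.
By the Pythagorean theorem: tangent² + 3² = 7²
tangent² = 49 - 9 = 40
tangent = 2*sqrt(10)

2*sqrt(10)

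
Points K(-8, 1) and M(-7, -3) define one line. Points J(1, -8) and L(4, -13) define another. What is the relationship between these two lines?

Slope of line 1: m1 = (-3 - 1)/(-7 - -8) = -4/1 = -4
Slope of line 2: m2 = (-13 - -8)/(4 - 1) = -5/3 = -5/3
For parallel lines we need equal slopes: -4 != -5/3.
For perpendicular lines we need m1*m2 = -1: (-4)(-5/3) = 20/3 != -1.
Since neither condition holds, the lines are neither parallel nor perpendicular.

Neither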